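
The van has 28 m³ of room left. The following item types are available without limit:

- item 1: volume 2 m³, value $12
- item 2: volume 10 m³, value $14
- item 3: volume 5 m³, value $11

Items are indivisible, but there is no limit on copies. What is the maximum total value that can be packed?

$168

Best value-per-unit is item 1 at 12/2, and filling with it alone uses volume 14×2=28. No mix of the others beats 14×12 = 168.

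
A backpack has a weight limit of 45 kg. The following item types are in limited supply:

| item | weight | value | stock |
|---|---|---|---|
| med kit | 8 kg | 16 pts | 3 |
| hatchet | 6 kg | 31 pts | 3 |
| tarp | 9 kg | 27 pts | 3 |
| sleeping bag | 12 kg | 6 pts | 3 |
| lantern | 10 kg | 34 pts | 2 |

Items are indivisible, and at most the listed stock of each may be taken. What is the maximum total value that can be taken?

Best selections within weight 45 and stock limits:
- 3×hatchet + 3×tarp: weight 45, value 174
- 1×med kit + 3×hatchet + 1×tarp + 1×lantern: weight 45, value 170
- 1×med kit + 3×hatchet + 2×tarp: weight 44, value 163
- 3×hatchet + 2×lantern: weight 38, value 161
Best: 174 pts.

174 pts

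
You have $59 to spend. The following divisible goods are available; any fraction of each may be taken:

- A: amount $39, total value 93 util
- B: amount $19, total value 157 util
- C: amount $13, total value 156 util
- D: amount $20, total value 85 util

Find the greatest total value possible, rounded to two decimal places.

414.69

Take in order of value per unit:
- C (156/13 per unit): all 13 → value 156, running total 156.00
- B (157/19 per unit): all 19 → value 157, running total 313.00
- D (85/20 per unit): all 20 → value 85, running total 398.00
- A (93/39 per unit): 7 of 39 → value 7×93/39 = 16.6923, running total 414.69
Total 414.69.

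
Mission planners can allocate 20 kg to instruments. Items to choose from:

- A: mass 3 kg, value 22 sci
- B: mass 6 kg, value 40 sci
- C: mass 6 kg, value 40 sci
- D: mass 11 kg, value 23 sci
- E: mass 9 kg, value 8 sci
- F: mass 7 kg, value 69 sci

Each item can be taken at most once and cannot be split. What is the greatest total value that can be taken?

149 sci

Check high-value combinations within 20 kg:
- B+C+F: mass 6+6+7=19, value 40+40+69=149
- A+B+F: mass 3+6+7=16, value 22+40+69=131
- A+C+F: mass 3+6+7=16, value 22+40+69=131
- B+F: mass 6+7=13, value 40+69=109
Best: 149 sci.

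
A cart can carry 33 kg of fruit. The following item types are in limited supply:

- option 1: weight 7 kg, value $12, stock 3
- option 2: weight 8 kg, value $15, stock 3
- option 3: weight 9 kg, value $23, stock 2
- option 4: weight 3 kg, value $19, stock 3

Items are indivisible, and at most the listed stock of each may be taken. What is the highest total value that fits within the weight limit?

Best selections within weight 33 and stock limits:
- 1×option 1 + 1×option 2 + 1×option 3 + 3×option 4: weight 33, value 107
- 2×option 1 + 1×option 3 + 3×option 4: weight 32, value 104
- 2×option 3 + 3×option 4: weight 27, value 103
- 3×option 2 + 3×option 4: weight 33, value 102
Best: $107.

$107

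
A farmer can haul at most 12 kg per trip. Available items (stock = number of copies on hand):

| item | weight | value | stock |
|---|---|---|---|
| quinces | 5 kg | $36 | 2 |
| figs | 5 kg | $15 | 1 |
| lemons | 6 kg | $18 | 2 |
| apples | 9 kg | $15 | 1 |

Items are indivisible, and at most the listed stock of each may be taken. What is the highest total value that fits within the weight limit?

Top feasible selections:
- 2×quinces: weight 10, value 72
- 1×quinces + 1×lemons: weight 11, value 54
- 1×quinces + 1×figs: weight 10, value 51
- 1×quinces: weight 5, value 36
Best: $72.

$72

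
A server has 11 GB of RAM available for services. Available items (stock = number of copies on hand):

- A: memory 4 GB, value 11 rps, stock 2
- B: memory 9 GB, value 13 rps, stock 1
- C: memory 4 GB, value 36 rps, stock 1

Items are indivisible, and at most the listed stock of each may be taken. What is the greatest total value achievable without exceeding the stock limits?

Top feasible selections:
- 1×A + 1×C: memory 8, value 47
- 1×C: memory 4, value 36
- 2×A: memory 8, value 22
- 1×B: memory 9, value 13
Best: 47 rps.

47 rps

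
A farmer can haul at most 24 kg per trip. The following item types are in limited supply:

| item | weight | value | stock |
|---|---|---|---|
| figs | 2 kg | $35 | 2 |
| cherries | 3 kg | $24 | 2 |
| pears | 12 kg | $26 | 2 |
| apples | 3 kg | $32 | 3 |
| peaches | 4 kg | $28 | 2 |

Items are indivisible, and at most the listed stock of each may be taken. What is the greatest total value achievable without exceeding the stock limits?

$246

Top feasible selections:
- 2×figs + 1×cherries + 3×apples + 2×peaches: weight 24, value 246
- 2×figs + 2×cherries + 3×apples + 1×peaches: weight 23, value 242
- 2×figs + 2×cherries + 2×apples + 2×peaches: weight 24, value 238
Best: $246.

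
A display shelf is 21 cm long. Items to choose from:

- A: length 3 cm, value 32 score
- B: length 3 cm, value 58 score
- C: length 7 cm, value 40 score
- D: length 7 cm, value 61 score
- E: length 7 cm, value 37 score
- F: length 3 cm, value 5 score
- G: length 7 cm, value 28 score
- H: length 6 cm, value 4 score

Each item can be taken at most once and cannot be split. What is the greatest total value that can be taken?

Check high-value combinations within 21 cm:
- A+B+C+D: length 3+3+7+7=20, value 32+58+40+61=191
- A+B+D+E: length 3+3+7+7=20, value 32+58+61+37=188
- A+B+D+G: length 3+3+7+7=20, value 32+58+61+28=179
Best: 191 score.

191 score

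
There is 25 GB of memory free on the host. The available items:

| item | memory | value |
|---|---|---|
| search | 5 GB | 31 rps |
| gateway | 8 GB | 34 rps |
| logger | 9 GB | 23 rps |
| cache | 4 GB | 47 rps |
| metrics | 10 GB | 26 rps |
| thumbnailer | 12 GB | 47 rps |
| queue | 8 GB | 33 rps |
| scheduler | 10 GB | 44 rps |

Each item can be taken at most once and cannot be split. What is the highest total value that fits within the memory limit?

145 rps

Check high-value combinations within 25 GB:
- search+gateway+cache+queue: memory 5+8+4+8=25, value 31+34+47+33=145
- gateway+cache+thumbnailer: memory 8+4+12=24, value 34+47+47=128
- cache+thumbnailer+queue: memory 4+12+8=24, value 47+47+33=127
- search+cache+thumbnailer: memory 5+4+12=21, value 31+47+47=125
Best: 145 rps.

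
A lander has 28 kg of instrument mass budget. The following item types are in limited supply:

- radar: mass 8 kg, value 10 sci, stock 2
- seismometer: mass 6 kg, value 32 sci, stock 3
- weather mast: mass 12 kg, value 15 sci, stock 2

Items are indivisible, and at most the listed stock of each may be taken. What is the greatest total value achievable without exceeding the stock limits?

Best selections within mass 28 and stock limits:
- 1×radar + 3×seismometer: mass 26, value 106
- 3×seismometer: mass 18, value 96
- 2×radar + 2×seismometer: mass 28, value 84
Best: 106 sci.

106 sci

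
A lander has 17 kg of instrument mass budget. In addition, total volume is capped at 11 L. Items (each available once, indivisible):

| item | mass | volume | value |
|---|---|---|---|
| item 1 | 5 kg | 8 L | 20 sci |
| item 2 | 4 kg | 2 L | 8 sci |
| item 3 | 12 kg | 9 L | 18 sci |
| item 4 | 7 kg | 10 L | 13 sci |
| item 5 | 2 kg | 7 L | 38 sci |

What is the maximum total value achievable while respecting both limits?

Feasible sets respecting both limits:
- item 2+item 5: mass 6, volume 9, value 46
- item 5: mass 2, volume 7, value 38
- item 1+item 2: mass 9, volume 10, value 28
Best: 46 sci.

46 sci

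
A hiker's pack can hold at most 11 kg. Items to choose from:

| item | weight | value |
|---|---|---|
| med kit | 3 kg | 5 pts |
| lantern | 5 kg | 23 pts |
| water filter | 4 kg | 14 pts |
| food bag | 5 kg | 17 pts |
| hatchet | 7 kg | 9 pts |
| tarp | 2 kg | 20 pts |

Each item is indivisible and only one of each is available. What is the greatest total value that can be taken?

57 pts

Check high-value combinations within 11 kg:
- lantern+water filter+tarp: weight 5+4+2=11, value 23+14+20=57
- water filter+food bag+tarp: weight 4+5+2=11, value 14+17+20=51
- med kit+lantern+tarp: weight 3+5+2=10, value 5+23+20=48
Best: 57 pts.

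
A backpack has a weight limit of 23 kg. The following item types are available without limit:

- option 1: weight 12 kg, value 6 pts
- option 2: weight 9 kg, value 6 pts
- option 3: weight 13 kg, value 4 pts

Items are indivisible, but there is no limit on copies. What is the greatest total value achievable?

12 pts

Best value-per-unit is option 2 at 6/9; filling with it alone gives 2×6 = 12.
Optimal mix: 1×option 1 + 1×option 2 → weight 21, value 12.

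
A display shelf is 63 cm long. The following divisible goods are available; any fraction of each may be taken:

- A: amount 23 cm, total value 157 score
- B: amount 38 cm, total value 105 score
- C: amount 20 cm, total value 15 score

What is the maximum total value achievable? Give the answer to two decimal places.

Take in order of value per unit:
- A (157/23 per unit): all 23 → value 157, running total 157.00
- B (105/38 per unit): all 38 → value 105, running total 262.00
- C (15/20 per unit): 2 of 20 → value 2×15/20 = 1.5000, running total 263.50
Total 263.50.

263.50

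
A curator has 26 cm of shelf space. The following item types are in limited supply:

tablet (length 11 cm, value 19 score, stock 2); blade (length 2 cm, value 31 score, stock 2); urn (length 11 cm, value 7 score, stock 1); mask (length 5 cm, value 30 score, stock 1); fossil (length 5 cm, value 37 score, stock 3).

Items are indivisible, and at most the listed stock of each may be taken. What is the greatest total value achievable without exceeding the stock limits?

203 score

Top feasible selections:
- 2×blade + 1×mask + 3×fossil: length 24, value 203
- 2×blade + 3×fossil: length 19, value 173
- 1×blade + 1×mask + 3×fossil: length 22, value 172
Best: 203 score.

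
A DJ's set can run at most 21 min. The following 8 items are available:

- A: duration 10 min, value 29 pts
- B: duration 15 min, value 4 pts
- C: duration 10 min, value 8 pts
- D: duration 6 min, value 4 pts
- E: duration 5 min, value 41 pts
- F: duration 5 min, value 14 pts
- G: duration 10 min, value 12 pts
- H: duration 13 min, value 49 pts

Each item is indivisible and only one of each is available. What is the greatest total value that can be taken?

Check high-value combinations within 21 min:
- E+H: duration 5+13=18, value 41+49=90
- A+E+F: duration 10+5+5=20, value 29+41+14=84
- A+D+E: duration 10+6+5=21, value 29+4+41=74
- A+E: duration 10+5=15, value 29+41=70
Best: 90 pts.

90 pts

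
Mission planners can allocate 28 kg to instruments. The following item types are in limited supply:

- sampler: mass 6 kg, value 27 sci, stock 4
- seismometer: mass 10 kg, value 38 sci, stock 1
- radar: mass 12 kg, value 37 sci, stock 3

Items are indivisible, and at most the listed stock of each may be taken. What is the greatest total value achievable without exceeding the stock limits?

Top feasible selections:
- 3×sampler + 1×seismometer: mass 28, value 119
- 4×sampler: mass 24, value 108
Best: 119 sci.

119 sci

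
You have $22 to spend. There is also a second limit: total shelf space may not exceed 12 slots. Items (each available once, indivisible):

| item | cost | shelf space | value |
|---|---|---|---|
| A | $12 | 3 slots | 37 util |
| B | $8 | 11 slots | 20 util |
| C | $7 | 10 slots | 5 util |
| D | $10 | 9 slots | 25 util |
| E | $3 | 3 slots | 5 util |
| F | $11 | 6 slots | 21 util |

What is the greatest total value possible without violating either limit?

62 util

Feasible sets respecting both limits:
- A+D: cost 22, shelf space 12, value 62
- A+E: cost 15, shelf space 6, value 42
- A: cost 12, shelf space 3, value 37
Best: 62 util.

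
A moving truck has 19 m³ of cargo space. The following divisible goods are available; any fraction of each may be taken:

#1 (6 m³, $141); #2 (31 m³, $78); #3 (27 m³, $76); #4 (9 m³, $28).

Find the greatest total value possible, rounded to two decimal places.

180.26

Take in order of value per unit:
- #1 (141/6 per unit): all 6 → value 141, running total 141.00
- #4 (28/9 per unit): all 9 → value 28, running total 169.00
- #3 (76/27 per unit): 4 of 27 → value 4×76/27 = 11.2593, running total 180.26
Total 180.26.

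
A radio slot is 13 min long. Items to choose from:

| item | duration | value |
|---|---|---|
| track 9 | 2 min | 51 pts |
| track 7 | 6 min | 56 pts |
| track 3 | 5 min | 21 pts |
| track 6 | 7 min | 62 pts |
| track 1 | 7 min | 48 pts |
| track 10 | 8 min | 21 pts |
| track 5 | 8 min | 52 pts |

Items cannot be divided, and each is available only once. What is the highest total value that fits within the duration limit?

Check high-value combinations within 13 min:
- track 9+track 7+track 3: duration 2+6+5=13, value 51+56+21=128
- track 7+track 6: duration 6+7=13, value 56+62=118
- track 9+track 6: duration 2+7=9, value 51+62=113
Best: 128 pts.

128 pts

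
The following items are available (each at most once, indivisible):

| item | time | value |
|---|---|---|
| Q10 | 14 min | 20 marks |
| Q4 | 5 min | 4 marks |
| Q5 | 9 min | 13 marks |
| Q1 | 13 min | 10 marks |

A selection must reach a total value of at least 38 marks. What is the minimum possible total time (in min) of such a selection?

36

Subsets with value ≥ 38, sorted by total time:
- Q10+Q5+Q1: time 36, value 43
- Q10+Q4+Q5+Q1: time 41, value 47
Minimum time: 36 min.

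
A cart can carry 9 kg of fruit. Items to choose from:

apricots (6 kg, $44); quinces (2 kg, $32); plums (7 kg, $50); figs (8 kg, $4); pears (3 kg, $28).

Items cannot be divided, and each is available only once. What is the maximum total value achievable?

Check high-value combinations within 9 kg:
- quinces+plums: weight 2+7=9, value 32+50=82
- apricots+quinces: weight 6+2=8, value 44+32=76
- apricots+pears: weight 6+3=9, value 44+28=72
- quinces+pears: weight 2+3=5, value 32+28=60
Best: $82.

$82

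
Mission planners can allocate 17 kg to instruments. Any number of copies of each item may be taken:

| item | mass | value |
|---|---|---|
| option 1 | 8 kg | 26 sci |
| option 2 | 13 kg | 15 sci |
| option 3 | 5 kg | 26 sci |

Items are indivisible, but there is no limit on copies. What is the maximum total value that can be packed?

78 sci

Best value-per-unit is option 3 at 26/5, and filling with it alone uses mass 3×5=15. No mix of the others beats 3×26 = 78.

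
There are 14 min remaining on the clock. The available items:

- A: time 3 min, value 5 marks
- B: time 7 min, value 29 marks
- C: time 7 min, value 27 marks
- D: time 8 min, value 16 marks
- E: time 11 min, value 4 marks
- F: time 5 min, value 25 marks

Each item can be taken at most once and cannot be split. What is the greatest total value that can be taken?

Check high-value combinations within 14 min:
- B+C: time 7+7=14, value 29+27=56
- B+F: time 7+5=12, value 29+25=54
- C+F: time 7+5=12, value 27+25=52
- D+F: time 8+5=13, value 16+25=41
- A+B: time 3+7=10, value 5+29=34
Best: 56 marks.

56 marks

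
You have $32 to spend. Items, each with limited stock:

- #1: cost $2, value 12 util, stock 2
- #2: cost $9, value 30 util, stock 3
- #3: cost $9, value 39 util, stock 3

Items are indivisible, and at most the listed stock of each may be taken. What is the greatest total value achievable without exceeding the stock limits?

141 util

Top feasible selections:
- 2×#1 + 3×#3: cost 31, value 141
- 2×#1 + 1×#2 + 2×#3: cost 31, value 132
Best: 141 util.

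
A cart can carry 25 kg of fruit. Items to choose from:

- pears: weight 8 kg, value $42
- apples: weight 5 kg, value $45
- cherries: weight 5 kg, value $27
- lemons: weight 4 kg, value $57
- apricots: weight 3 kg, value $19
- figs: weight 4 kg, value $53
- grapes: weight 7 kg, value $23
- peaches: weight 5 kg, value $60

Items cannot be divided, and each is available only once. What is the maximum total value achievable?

$242

Check high-value combinations within 25 kg:
- apples+cherries+lemons+figs+peaches: weight 5+5+4+4+5=23, value 45+27+57+53+60=242
- apples+lemons+figs+grapes+peaches: weight 5+4+4+7+5=25, value 45+57+53+23+60=238
- apples+lemons+apricots+figs+peaches: weight 5+4+3+4+5=21, value 45+57+19+53+60=234
- pears+lemons+apricots+figs+peaches: weight 8+4+3+4+5=24, value 42+57+19+53+60=231
Best: $242.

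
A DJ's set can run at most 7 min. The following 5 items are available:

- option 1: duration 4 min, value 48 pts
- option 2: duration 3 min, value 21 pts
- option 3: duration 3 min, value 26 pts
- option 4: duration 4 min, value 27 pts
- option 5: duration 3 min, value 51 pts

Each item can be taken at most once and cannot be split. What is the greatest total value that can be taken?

This is a 0/1 knapsack; check combinations near the capacity.
- option 1+option 5: duration 4+3=7, value 48+51=99
- option 4+option 5: duration 4+3=7, value 27+51=78
- option 3+option 5: duration 3+3=6, value 26+51=77
- option 1+option 3: duration 4+3=7, value 48+26=74
- option 2+option 5: duration 3+3=6, value 21+51=72
Best: 99 pts.

99 pts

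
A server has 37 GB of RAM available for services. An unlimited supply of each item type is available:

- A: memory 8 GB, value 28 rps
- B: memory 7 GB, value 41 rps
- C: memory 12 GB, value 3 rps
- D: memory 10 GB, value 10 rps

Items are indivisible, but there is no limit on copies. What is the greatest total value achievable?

Best value-per-unit is B at 41/7, and filling with it alone uses memory 5×7=35. No mix of the others beats 5×41 = 205.

205 rps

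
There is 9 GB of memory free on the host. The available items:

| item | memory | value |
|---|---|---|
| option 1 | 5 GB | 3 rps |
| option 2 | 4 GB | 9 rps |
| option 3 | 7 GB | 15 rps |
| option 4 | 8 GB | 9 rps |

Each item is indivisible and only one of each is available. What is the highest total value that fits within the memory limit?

15 rps

Check high-value combinations within 9 GB:
- option 3: memory 7, value 15
- option 1+option 2: memory 5+4=9, value 3+9=12
- option 2: memory 4, value 9
- option 4: memory 8, value 9
- option 1: memory 5, value 3
Best: 15 rps.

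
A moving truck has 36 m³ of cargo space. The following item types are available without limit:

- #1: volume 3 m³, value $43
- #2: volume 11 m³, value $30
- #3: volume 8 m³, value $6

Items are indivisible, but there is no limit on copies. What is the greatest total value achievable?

$516

Best value-per-unit is #1 at 43/3, and filling with it alone uses volume 12×3=36. No mix of the others beats 12×43 = 516.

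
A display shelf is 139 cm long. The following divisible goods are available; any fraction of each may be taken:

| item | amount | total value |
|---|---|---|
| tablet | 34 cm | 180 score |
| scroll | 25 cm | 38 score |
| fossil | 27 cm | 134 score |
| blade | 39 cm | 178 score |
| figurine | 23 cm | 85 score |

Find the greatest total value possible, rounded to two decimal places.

Take in order of value per unit:
- tablet (180/34 per unit): all 34 → value 180, running total 180.00
- fossil (134/27 per unit): all 27 → value 134, running total 314.00
- blade (178/39 per unit): all 39 → value 178, running total 492.00
- figurine (85/23 per unit): all 23 → value 85, running total 577.00
- scroll (38/25 per unit): 16 of 25 → value 16×38/25 = 24.3200, running total 601.32
Total 601.32.

601.32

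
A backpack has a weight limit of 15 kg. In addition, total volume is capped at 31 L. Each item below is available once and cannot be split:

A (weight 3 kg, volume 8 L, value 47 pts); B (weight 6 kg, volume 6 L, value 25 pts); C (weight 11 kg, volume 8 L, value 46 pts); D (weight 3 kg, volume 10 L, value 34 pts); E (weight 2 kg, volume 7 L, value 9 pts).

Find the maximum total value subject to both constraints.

115 pts

Feasible sets respecting both limits:
- A+B+D+E: weight 14, volume 31, value 115
- A+B+D: weight 12, volume 24, value 106
- A+C: weight 14, volume 16, value 93
Best: 115 pts.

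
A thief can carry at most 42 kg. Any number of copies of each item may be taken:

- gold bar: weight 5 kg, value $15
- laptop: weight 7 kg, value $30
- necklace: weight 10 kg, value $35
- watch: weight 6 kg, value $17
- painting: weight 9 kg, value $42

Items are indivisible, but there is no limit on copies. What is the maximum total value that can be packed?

$186

Best value-per-unit is painting at 42/9; filling with it alone gives 4×42 = 168.
Optimal mix: 2×laptop + 3×painting → weight 41, value 186.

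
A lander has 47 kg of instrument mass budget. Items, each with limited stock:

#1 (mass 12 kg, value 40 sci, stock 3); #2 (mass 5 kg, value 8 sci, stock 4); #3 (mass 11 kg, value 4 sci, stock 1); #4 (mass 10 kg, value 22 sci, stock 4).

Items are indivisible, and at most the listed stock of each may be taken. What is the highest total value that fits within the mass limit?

142 sci

Top feasible selections:
- 3×#1 + 1×#4: mass 46, value 142
- 3×#1 + 2×#2: mass 46, value 136
- 3×#1 + 1×#2: mass 41, value 128
Best: 142 sci.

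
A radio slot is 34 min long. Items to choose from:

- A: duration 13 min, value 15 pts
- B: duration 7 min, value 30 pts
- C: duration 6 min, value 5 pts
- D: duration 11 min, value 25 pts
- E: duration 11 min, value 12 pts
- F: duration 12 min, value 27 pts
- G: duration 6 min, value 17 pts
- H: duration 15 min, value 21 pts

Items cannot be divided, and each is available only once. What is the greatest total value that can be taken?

Check high-value combinations within 34 min:
- B+D+F: duration 7+11+12=30, value 30+25+27=82
- B+C+F+G: duration 7+6+12+6=31, value 30+5+27+17=79
- B+F+H: duration 7+12+15=34, value 30+27+21=78
- B+C+D+G: duration 7+6+11+6=30, value 30+5+25+17=77
- B+D+H: duration 7+11+15=33, value 30+25+21=76
Best: 82 pts.

82 pts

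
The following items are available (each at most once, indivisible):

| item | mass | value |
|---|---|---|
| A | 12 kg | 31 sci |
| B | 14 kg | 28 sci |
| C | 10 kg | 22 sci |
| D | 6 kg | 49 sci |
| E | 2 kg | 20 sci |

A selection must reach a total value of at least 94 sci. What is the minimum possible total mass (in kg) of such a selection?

20

Subsets with value ≥ 94, sorted by total mass:
- A+D+E: mass 20, value 100
- B+D+E: mass 22, value 97
- A+C+D: mass 28, value 102
Minimum mass: 20 kg.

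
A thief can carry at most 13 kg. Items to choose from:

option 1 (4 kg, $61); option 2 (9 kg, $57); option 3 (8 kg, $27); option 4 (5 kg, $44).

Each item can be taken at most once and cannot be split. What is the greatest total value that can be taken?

$118

Check high-value combinations within 13 kg:
- option 1+option 2: weight 4+9=13, value 61+57=118
- option 1+option 4: weight 4+5=9, value 61+44=105
- option 1+option 3: weight 4+8=12, value 61+27=88
- option 3+option 4: weight 8+5=13, value 27+44=71
Best: $118.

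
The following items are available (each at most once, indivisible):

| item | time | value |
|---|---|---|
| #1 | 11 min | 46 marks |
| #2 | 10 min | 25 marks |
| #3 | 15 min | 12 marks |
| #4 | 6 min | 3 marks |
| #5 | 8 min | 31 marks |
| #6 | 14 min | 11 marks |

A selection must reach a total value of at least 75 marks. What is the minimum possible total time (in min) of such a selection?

19

Subsets with value ≥ 75, sorted by total time:
- #1+#5: time 19, value 77
- #1+#4+#5: time 25, value 80
- #1+#2+#5: time 29, value 102
- #1+#5+#6: time 33, value 88
Minimum time: 19 min.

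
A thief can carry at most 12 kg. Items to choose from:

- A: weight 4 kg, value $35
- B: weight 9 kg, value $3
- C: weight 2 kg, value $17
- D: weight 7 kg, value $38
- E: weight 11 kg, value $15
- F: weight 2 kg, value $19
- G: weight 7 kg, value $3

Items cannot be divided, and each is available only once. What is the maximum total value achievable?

Check high-value combinations within 12 kg:
- C+D+F: weight 2+7+2=11, value 17+38+19=74
- A+D: weight 4+7=11, value 35+38=73
- A+C+F: weight 4+2+2=8, value 35+17+19=71
Best: $74.

$74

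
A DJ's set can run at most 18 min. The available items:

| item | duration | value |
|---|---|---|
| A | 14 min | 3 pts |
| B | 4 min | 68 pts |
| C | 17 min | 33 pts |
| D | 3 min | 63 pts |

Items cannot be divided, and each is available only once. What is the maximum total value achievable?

Check high-value combinations within 18 min:
- B+D: duration 4+3=7, value 68+63=131
- A+B: duration 14+4=18, value 3+68=71
- B: duration 4, value 68
- A+D: duration 14+3=17, value 3+63=66
Best: 131 pts.

131 pts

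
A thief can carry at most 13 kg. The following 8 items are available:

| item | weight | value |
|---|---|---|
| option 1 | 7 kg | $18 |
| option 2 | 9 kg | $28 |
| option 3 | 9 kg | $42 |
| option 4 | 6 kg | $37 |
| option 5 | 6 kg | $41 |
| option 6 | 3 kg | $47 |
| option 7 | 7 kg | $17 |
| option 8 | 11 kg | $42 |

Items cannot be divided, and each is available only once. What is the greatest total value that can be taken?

Check high-value combinations within 13 kg:
- option 3+option 6: weight 9+3=12, value 42+47=89
- option 5+option 6: weight 6+3=9, value 41+47=88
- option 4+option 6: weight 6+3=9, value 37+47=84
Best: $89.

$89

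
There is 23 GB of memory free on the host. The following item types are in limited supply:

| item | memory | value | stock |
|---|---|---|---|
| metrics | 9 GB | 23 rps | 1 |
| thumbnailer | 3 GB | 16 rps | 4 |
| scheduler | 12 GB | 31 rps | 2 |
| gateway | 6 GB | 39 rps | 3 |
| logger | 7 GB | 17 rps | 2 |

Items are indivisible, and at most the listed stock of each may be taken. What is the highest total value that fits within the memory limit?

133 rps

Best selections within memory 23 and stock limits:
- 1×thumbnailer + 3×gateway: memory 21, value 133
- 3×thumbnailer + 2×gateway: memory 21, value 126
Best: 133 rps.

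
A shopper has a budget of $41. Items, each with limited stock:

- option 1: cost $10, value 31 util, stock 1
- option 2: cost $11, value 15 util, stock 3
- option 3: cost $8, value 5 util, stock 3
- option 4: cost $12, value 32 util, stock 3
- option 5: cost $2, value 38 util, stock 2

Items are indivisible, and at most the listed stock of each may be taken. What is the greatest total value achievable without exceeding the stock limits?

172 util

Best selections within cost 41 and stock limits:
- 3×option 4 + 2×option 5: cost 40, value 172
- 1×option 1 + 2×option 4 + 2×option 5: cost 38, value 171
- 1×option 2 + 2×option 4 + 2×option 5: cost 39, value 155
- 1×option 1 + 1×option 2 + 1×option 4 + 2×option 5: cost 37, value 154
Best: 172 util.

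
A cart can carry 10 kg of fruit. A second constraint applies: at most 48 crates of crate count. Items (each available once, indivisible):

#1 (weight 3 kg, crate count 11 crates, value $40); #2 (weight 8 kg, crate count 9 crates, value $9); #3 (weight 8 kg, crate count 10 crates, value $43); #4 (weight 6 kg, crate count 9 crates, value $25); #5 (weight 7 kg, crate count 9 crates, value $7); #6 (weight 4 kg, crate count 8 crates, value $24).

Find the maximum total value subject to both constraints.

$65

Feasible sets respecting both limits:
- #1+#4: weight 9, crate count 20, value 65
- #1+#6: weight 7, crate count 19, value 64
- #4+#6: weight 10, crate count 17, value 49
Best: $65.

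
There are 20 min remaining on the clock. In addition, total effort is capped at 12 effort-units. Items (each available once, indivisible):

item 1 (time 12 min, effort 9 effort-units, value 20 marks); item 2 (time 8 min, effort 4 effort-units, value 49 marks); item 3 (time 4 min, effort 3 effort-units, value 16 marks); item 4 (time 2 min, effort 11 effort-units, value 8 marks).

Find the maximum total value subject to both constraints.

Feasible sets respecting both limits:
- item 2+item 3: time 12, effort 7, value 65
- item 2: time 8, effort 4, value 49
- item 1+item 3: time 16, effort 12, value 36
Best: 65 marks.

65 marks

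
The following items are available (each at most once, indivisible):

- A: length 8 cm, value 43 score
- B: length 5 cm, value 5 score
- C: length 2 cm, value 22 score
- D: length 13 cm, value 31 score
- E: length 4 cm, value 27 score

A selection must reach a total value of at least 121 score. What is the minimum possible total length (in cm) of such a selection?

27

Subsets with value ≥ 121, sorted by total length:
- A+C+D+E: length 27, value 123
- A+B+C+D+E: length 32, value 128
Minimum length: 27 cm.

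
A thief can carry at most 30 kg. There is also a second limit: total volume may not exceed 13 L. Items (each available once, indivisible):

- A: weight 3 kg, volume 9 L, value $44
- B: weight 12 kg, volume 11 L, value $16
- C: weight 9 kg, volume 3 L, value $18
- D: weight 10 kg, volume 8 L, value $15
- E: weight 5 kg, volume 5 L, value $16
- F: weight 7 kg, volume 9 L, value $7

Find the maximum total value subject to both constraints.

Feasible sets respecting both limits:
- A+C: weight 12, volume 12, value 62
- A: weight 3, volume 9, value 44
- C+E: weight 14, volume 8, value 34
Best: $62.

$62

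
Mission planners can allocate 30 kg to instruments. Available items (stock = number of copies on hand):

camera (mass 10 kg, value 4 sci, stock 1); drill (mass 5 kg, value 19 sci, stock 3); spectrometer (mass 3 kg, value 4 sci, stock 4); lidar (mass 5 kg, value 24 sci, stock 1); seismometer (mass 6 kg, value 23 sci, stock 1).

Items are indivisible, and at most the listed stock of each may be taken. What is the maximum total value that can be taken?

Best selections within mass 30 and stock limits:
- 3×drill + 1×spectrometer + 1×lidar + 1×seismometer: mass 29, value 108
- 3×drill + 1×lidar + 1×seismometer: mass 26, value 104
- 2×drill + 3×spectrometer + 1×lidar + 1×seismometer: mass 30, value 97
- 2×drill + 2×spectrometer + 1×lidar + 1×seismometer: mass 27, value 93
Best: 108 sci.

108 sci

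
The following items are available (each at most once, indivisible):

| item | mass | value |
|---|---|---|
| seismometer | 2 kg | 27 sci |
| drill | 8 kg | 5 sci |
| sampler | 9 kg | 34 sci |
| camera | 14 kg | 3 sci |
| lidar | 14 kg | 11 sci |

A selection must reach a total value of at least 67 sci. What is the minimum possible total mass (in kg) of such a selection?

25

Subsets with value ≥ 67, sorted by total mass:
- seismometer+sampler+lidar: mass 25, value 72
- seismometer+drill+sampler+lidar: mass 33, value 77
Minimum mass: 25 kg.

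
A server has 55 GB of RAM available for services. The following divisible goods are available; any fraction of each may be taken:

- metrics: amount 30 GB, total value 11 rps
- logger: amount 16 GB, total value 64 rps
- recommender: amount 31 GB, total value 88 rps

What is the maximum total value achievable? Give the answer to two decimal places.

154.93

Take in order of value per unit:
- logger (64/16 per unit): all 16 → value 64, running total 64.00
- recommender (88/31 per unit): all 31 → value 88, running total 152.00
- metrics (11/30 per unit): 8 of 30 → value 8×11/30 = 2.9333, running total 154.93
Total 154.93.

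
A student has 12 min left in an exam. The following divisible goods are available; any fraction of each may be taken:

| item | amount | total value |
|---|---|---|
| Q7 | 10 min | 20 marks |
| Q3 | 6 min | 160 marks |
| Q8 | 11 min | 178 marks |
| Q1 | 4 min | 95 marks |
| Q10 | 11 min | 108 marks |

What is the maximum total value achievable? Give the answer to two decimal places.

287.36

Take in order of value per unit:
- Q3 (160/6 per unit): all 6 → value 160, running total 160.00
- Q1 (95/4 per unit): all 4 → value 95, running total 255.00
- Q8 (178/11 per unit): 2 of 11 → value 2×178/11 = 32.3636, running total 287.36
Total 287.36.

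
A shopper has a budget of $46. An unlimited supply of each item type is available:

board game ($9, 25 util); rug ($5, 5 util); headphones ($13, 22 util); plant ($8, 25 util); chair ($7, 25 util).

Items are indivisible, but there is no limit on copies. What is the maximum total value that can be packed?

150 util

Best value-per-unit is chair at 25/7; filling with it alone gives 6×25 = 150.
Optimal mix: 2×board game + 4×chair → cost 46, value 150.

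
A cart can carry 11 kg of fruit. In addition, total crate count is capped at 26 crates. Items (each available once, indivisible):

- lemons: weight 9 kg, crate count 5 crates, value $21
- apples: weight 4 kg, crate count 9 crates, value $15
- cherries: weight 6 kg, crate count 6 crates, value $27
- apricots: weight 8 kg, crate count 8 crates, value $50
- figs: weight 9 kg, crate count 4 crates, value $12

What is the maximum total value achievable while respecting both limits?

$50

Feasible sets respecting both limits:
- apricots: weight 8, crate count 8, value 50
- apples+cherries: weight 10, crate count 15, value 42
- cherries: weight 6, crate count 6, value 27
Best: $50.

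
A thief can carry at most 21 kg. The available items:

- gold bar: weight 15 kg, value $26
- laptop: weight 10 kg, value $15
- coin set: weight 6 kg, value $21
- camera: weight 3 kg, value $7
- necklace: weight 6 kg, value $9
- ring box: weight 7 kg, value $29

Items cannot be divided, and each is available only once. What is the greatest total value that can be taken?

Check high-value combinations within 21 kg:
- coin set+necklace+ring box: weight 6+6+7=19, value 21+9+29=59
- coin set+camera+ring box: weight 6+3+7=16, value 21+7+29=57
- laptop+camera+ring box: weight 10+3+7=20, value 15+7+29=51
- coin set+ring box: weight 6+7=13, value 21+29=50
- gold bar+coin set: weight 15+6=21, value 26+21=47
Best: $59.

$59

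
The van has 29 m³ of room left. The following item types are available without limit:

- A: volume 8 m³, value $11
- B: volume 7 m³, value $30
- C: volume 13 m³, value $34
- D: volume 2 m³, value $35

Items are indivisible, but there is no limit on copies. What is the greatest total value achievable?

$490

Best value-per-unit is D at 35/2, and filling with it alone uses volume 14×2=28. No mix of the others beats 14×35 = 490.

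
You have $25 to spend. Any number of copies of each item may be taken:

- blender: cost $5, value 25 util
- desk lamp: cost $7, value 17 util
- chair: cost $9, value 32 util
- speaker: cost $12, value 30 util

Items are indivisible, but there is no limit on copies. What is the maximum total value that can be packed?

125 util

Best value-per-unit is blender at 25/5, and filling with it alone uses cost 5×5=25. No mix of the others beats 5×25 = 125.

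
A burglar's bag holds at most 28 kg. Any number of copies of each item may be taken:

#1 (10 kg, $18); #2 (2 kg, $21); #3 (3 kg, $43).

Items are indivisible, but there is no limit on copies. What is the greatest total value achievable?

$387

Best value-per-unit is #3 at 43/3, and filling with it alone uses weight 9×3=27. No mix of the others beats 9×43 = 387.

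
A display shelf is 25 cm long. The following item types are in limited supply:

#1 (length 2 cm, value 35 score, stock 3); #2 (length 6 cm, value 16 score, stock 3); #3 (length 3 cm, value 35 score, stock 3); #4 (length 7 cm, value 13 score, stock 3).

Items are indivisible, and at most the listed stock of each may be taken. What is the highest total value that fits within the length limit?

226 score

Top feasible selections:
- 3×#1 + 1×#2 + 3×#3: length 21, value 226
- 3×#1 + 3×#3 + 1×#4: length 22, value 223
- 3×#1 + 3×#3: length 15, value 210
Best: 226 score.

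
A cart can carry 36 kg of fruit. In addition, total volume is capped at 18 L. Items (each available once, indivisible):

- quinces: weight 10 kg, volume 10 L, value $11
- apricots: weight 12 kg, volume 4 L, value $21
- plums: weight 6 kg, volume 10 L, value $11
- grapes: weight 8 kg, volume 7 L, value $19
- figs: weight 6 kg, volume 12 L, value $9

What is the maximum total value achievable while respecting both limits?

Feasible sets respecting both limits:
- apricots+grapes: weight 20, volume 11, value 40
- quinces+apricots: weight 22, volume 14, value 32
- apricots+plums: weight 18, volume 14, value 32
Best: $40.

$40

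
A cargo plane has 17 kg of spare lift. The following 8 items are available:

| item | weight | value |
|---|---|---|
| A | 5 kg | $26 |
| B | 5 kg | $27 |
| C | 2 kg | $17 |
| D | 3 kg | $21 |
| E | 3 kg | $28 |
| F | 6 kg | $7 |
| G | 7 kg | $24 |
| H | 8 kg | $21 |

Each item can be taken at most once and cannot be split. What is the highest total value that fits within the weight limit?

$102

This is a 0/1 knapsack; check combinations near the capacity.
- A+B+D+E: weight 5+5+3+3=16, value 26+27+21+28=102
- A+B+C+E: weight 5+5+2+3=15, value 26+27+17+28=98
- B+C+E+G: weight 5+2+3+7=17, value 27+17+28+24=96
Best: $102.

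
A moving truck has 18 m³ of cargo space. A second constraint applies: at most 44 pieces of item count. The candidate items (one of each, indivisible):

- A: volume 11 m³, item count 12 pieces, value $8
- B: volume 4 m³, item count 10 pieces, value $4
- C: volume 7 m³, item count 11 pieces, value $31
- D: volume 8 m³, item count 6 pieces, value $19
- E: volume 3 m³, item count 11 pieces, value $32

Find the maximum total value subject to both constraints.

Feasible sets respecting both limits:
- C+D+E: volume 18, item count 28, value 82
- B+C+E: volume 14, item count 32, value 67
- C+E: volume 10, item count 22, value 63
Best: $82.

$82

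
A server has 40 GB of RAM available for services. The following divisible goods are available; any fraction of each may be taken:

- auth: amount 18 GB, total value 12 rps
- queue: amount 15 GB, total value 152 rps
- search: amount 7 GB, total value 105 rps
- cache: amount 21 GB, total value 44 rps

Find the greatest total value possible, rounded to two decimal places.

Take in order of value per unit:
- search (105/7 per unit): all 7 → value 105, running total 105.00
- queue (152/15 per unit): all 15 → value 152, running total 257.00
- cache (44/21 per unit): 18 of 21 → value 18×44/21 = 37.7143, running total 294.71
Total 294.71.

294.71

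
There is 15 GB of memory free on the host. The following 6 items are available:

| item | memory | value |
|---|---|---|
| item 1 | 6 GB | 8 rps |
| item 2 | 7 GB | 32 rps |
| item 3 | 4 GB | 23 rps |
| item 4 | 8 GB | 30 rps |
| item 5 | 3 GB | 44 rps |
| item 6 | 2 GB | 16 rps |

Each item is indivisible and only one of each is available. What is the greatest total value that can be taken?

99 rps

This is a 0/1 knapsack; check combinations near the capacity.
- item 2+item 3+item 5: memory 7+4+3=14, value 32+23+44=99
- item 3+item 4+item 5: memory 4+8+3=15, value 23+30+44=97
- item 2+item 5+item 6: memory 7+3+2=12, value 32+44+16=92
- item 1+item 3+item 5+item 6: memory 6+4+3+2=15, value 8+23+44+16=91
- item 4+item 5+item 6: memory 8+3+2=13, value 30+44+16=90
Best: 99 rps.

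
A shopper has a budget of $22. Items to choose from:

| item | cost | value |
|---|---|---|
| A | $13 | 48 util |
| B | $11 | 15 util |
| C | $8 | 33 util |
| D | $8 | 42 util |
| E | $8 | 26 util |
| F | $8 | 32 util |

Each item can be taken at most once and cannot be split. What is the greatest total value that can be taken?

90 util

Check high-value combinations within $22:
- A+D: cost 13+8=21, value 48+42=90
- A+C: cost 13+8=21, value 48+33=81
- A+F: cost 13+8=21, value 48+32=80
Best: 90 util.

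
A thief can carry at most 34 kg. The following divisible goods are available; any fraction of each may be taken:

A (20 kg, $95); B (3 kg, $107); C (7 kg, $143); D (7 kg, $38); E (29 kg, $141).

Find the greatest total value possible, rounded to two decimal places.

Take in order of value per unit:
- B (107/3 per unit): all 3 → value 107, running total 107.00
- C (143/7 per unit): all 7 → value 143, running total 250.00
- D (38/7 per unit): all 7 → value 38, running total 288.00
- E (141/29 per unit): 17 of 29 → value 17×141/29 = 82.6552, running total 370.66
Total 370.66.

370.66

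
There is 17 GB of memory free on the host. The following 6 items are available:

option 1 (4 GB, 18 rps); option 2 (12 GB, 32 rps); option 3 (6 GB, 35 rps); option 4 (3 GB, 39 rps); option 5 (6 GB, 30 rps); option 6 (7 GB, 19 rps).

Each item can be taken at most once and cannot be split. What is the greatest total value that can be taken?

Check high-value combinations within 17 GB:
- option 3+option 4+option 5: memory 6+3+6=15, value 35+39+30=104
- option 3+option 4+option 6: memory 6+3+7=16, value 35+39+19=93
- option 1+option 3+option 4: memory 4+6+3=13, value 18+35+39=92
- option 4+option 5+option 6: memory 3+6+7=16, value 39+30+19=88
Best: 104 rps.

104 rps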